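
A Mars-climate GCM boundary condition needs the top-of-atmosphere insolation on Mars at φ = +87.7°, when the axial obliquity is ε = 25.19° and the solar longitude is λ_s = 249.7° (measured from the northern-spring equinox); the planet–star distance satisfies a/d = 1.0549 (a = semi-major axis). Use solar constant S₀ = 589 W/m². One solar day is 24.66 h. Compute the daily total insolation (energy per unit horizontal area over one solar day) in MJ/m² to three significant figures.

Solar declination: sin δ = sin ε · sin λ_s = sin 25.19° × sin 249.7° = -0.39919, so δ = -23.527°.
cos H₀ = −tan(+87.7°) tan(-23.527°) = 10.8400 ≥ 1 ⇒ polar night, H₀ = 0 and Q̄ = 0.
Inverse-square distance factor (a/d)² = 1.0549² = 1.112814.
Daily total = Q̄ × 24.66 h × 3600 s/h = 0.00 MJ/m².

0.00 MJ/m²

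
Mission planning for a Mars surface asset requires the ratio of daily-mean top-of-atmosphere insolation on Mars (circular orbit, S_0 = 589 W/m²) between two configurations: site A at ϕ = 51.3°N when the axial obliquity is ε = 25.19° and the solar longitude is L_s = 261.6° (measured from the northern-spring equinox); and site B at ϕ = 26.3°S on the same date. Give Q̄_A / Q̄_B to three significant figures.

Q̄_A / Q̄_B ≈ 0.132

— Configuration A (ϕ=+51.3°):
Solar declination: sin δ = sin ε · sin L_s = sin 25.19° × sin 261.6° = -0.42106, so δ = -24.901°.
cos h₀ = −tan(+51.3°) tan(-24.901°) = 0.5794, h₀ = 0.9528 rad.
Bracket: h₀ sin ϕ sin δ + cos ϕ cos δ sin h₀ = 0.9528×0.78043×-0.42106 + 0.62524×0.90703×0.81502 = -0.313098 + 0.462207 = 0.149109.
Q̄ = (S_0/π) × [bracket] = (589/π) × 0.149109 = 27.956 W/m².
— Configuration B (ϕ=-26.3°):
cos h₀ = −tan(-26.3°) tan(-24.901°) = -0.2294, h₀ = 1.8023 rad.
Bracket: h₀ sin ϕ sin δ + cos ϕ cos δ sin h₀ = 1.8023×-0.44307×-0.42106 + 0.89649×0.90703×0.97333 = 0.336235 + 0.791457 = 1.127692.
Q̄ = (S_0/π) × [bracket] = (589/π) × 1.127692 = 211.42 W/m².
Ratio Q̄_A / Q̄_B = 27.956 / 211.42 = 0.1322.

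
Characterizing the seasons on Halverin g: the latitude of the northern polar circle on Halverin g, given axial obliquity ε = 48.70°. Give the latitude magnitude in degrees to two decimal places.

The polar circle is the lowest latitude that experiences at least one full rotation of continuous daylight at the northern-summer solstice; it lies at |ϕ| = 90° − ε = 90° − 48.70° = 41.30°.

41.30°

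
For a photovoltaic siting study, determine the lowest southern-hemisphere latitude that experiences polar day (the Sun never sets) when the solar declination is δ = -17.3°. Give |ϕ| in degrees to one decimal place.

|ϕ| = 72.7°

Polar day requires cos h₀ = −tan ϕ tan δ ≤ −1, i.e. tan ϕ tan δ ≥ 1.
The boundary is |tan ϕ| · |tan δ| = 1, so |ϕ| = 90° − |δ| = 90° − 17.3° = 72.7° in the southern hemisphere.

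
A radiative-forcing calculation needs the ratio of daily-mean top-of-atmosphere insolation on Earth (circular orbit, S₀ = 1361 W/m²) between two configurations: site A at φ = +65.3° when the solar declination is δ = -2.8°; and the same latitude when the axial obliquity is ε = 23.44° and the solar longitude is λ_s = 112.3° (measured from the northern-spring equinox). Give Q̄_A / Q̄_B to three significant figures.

— Configuration A (φ=+65.3°):
cos H₀ = −tan(+65.3°) tan(-2.800°) = 0.1063, H₀ = 1.4643 rad.
Bracket: H₀ sin φ sin δ + cos φ cos δ sin H₀ = 1.4643×0.90851×-0.04885 + 0.41787×0.99881×0.99433 = -0.064987 + 0.415006 = 0.350019.
Q̄ = (S₀/π) × [bracket] = (1361/π) × 0.350019 = 151.64 W/m².
— Configuration B (φ=+65.3°):
Solar declination: sin δ = sin ε · sin λ_s = sin 23.44° × sin 112.3° = 0.36804, so δ = +21.595°.
cos H₀ = −tan(+65.3°) tan(+21.595°) = -0.8606, H₀ = 2.6072 rad.
Bracket: H₀ sin φ sin δ + cos φ cos δ sin H₀ = 2.6072×0.90851×0.36804 + 0.41787×0.92981×0.50932 = 0.871764 + 0.197891 = 1.069655.
Q̄ = (S₀/π) × [bracket] = (1361/π) × 1.069655 = 463.40 W/m².
Ratio Q̄_A / Q̄_B = 151.64 / 463.40 = 0.3272.

Q̄_A / Q̄_B ≈ 0.327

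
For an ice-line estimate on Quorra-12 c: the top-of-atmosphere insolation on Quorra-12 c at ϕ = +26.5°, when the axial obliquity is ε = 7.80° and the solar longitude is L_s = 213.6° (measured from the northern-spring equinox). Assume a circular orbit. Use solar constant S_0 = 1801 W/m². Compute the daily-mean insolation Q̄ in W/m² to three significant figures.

Q̄ ≈ 482 W/m²

Solar declination: sin δ = sin ε · sin L_s = sin 7.80° × sin 213.6° = -0.07510, so δ = -4.307°.
cos h₀ = −tan(+26.5°) tan(-4.307°) = 0.0376, h₀ = 1.5332 rad.
Bracket: h₀ sin ϕ sin δ + cos ϕ cos δ sin h₀ = 1.5332×0.44620×-0.07510 + 0.89493×0.99718×0.99929 = -0.051377 + 0.891773 = 0.840396.
Q̄ = (S_0/π) × [bracket] = (1801/π) × 0.840396 = 481.8 W/m².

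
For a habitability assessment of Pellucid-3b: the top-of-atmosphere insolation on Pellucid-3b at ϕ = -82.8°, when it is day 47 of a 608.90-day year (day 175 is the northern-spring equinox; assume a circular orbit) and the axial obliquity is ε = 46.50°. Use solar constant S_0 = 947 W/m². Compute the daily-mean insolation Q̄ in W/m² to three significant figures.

Solar longitude: L_s = 360° × (47 − 175)/608.90 = -75.677°, i.e. -75.677° + 360° = 284.323°.
sin δ = sin 46.50° × sin 284.323° = -0.70283, so δ = -44.654°.
cos h₀ = −tan(-82.8°) tan(-44.654°) = -7.8209 ≤ −1 ⇒ polar day, h₀ = π.
Bracket: h₀ sin ϕ sin δ + cos ϕ cos δ sin h₀ = 3.1416×-0.99211×-0.70283 + 0.12533×0.71136×0.00000 = 2.190590 + 0.000000 = 2.190590.
Q̄ = (S_0/π) × [bracket] = (947/π) × 2.190590 = 660.3 W/m².

Q̄ ≈ 660 W/m²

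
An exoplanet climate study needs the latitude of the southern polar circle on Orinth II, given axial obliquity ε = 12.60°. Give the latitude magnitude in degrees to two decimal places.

77.40°

The polar circle is the lowest latitude that experiences at least one full rotation of continuous darkness at the northern-summer solstice; it lies at |ϕ| = 90° − ε = 90° − 12.60° = 77.40°.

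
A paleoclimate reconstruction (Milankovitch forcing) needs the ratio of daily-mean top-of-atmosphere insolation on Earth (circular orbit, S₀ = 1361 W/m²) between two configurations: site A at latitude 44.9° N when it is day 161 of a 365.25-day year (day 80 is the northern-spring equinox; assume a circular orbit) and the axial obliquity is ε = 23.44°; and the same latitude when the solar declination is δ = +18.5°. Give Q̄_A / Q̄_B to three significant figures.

— Configuration A (φ=+44.9°):
Solar longitude: λ_s = 360° × (161 − 80)/365.25 = 79.836°.
sin δ = sin 23.44° × sin 79.836° = 0.39155, so δ = +23.051°.
cos H₀ = −tan(+44.9°) tan(+23.051°) = -0.4240, H₀ = 2.0087 rad.
Bracket: H₀ sin φ sin δ + cos φ cos δ sin H₀ = 2.0087×0.70587×0.39155 + 0.70834×0.92016×0.90564 = 0.555171 + 0.590284 = 1.145455.
Q̄ = (S₀/π) × [bracket] = (1361/π) × 1.145455 = 496.23 W/m².
— Configuration B (φ=+44.9°):
cos H₀ = −tan(+44.9°) tan(+18.500°) = -0.3334, H₀ = 1.9107 rad.
Bracket: H₀ sin φ sin δ + cos φ cos δ sin H₀ = 1.9107×0.70587×0.31730 + 0.70834×0.94832×0.94278 = 0.427944 + 0.633296 = 1.061240.
Q̄ = (S₀/π) × [bracket] = (1361/π) × 1.061240 = 459.75 W/m².
Ratio Q̄_A / Q̄_B = 496.23 / 459.75 = 1.079.

Q̄_A / Q̄_B ≈ 1.08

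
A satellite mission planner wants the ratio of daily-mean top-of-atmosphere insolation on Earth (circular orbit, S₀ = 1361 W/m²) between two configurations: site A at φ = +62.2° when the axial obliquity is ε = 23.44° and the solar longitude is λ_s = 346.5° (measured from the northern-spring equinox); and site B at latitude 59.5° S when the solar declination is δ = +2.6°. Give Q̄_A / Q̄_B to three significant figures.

Q̄_A / Q̄_B ≈ 0.766

— Configuration A (φ=+62.2°):
Solar declination: sin δ = sin ε · sin λ_s = sin 23.44° × sin 346.5° = -0.09286, so δ = -5.328°.
cos H₀ = −tan(+62.2°) tan(-5.328°) = 0.1769, H₀ = 1.3930 rad.
Bracket: H₀ sin φ sin δ + cos φ cos δ sin H₀ = 1.3930×0.88458×-0.09286 + 0.46639×0.99568×0.98423 = -0.114424 + 0.457052 = 0.342628.
Q̄ = (S₀/π) × [bracket] = (1361/π) × 0.342628 = 148.43 W/m².
— Configuration B (φ=-59.5°):
cos H₀ = −tan(-59.5°) tan(+2.600°) = 0.0771, H₀ = 1.4936 rad.
Bracket: H₀ sin φ sin δ + cos φ cos δ sin H₀ = 1.4936×-0.86163×0.04536 + 0.50754×0.99897×0.99702 = -0.058375 + 0.505506 = 0.447131.
Q̄ = (S₀/π) × [bracket] = (1361/π) × 0.447131 = 193.71 W/m².
Ratio Q̄_A / Q̄_B = 148.43 / 193.71 = 0.7662.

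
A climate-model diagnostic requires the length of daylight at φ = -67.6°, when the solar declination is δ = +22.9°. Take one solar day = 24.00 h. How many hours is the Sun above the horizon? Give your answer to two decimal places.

0.00 h

cos H₀ = −tan φ · tan δ = 1.0249 ≥ 1, so the Sun never rises (polar night) and H₀ = 0.
Daylight = 2H₀/(2π) × 24.00 h = (0.0000/π) × 24.00 = 0.00 h.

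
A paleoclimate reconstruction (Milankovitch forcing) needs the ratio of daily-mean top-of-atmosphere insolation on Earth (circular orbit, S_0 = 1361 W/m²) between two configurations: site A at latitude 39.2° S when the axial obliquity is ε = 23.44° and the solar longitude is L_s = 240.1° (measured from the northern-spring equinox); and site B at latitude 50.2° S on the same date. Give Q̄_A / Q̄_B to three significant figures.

— Configuration A (ϕ=-39.2°):
Solar declination: sin δ = sin ε · sin L_s = sin 23.44° × sin 240.1° = -0.34484, so δ = -20.172°.
cos h₀ = −tan(-39.2°) tan(-20.172°) = -0.2996, h₀ = 1.8751 rad.
Bracket: h₀ sin ϕ sin δ + cos ϕ cos δ sin h₀ = 1.8751×-0.63203×-0.34484 + 0.77494×0.93866×0.95406 = 0.408677 + 0.693988 = 1.102665.
Q̄ = (S_0/π) × [bracket] = (1361/π) × 1.102665 = 477.70 W/m².
— Configuration B (ϕ=-50.2°):
cos h₀ = −tan(-50.2°) tan(-20.172°) = -0.4409, h₀ = 2.0274 rad.
Bracket: h₀ sin ϕ sin δ + cos ϕ cos δ sin h₀ = 2.0274×-0.76828×-0.34484 + 0.64011×0.93866×0.89754 = 0.537127 + 0.539283 = 1.076410.
Q̄ = (S_0/π) × [bracket] = (1361/π) × 1.076410 = 466.32 W/m².
Ratio Q̄_A / Q̄_B = 477.70 / 466.32 = 1.024.

Q̄_A / Q̄_B ≈ 1.02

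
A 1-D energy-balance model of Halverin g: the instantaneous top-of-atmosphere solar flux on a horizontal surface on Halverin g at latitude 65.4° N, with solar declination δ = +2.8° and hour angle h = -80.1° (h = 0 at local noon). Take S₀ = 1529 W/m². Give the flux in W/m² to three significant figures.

177 W/m²

cos θ_z = sin φ sin δ + cos φ cos δ cos h = 0.044416 + 0.071485 = 0.115901.
Flux = S₀ · cos θ_z = 1529 × 0.115901 = 177.2 W/m².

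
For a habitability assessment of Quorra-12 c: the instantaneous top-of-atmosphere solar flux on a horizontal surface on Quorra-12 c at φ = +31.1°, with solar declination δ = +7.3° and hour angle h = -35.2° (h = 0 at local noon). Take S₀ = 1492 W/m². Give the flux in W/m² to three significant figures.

cos θ_z = sin φ sin δ + cos φ cos δ cos h = 0.065633 + 0.694023 = 0.759656.
Flux = S₀ · cos θ_z = 1492 × 0.759656 = 1133 W/m².

1.13e+03 W/m²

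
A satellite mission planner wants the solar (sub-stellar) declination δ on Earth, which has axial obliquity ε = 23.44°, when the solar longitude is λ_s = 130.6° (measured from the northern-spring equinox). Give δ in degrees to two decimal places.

sin δ = sin ε · sin λ_s = sin 23.44° × sin 130.6° = 0.302029.
δ = arcsin(0.302029) = +17.58°.

δ = +17.58°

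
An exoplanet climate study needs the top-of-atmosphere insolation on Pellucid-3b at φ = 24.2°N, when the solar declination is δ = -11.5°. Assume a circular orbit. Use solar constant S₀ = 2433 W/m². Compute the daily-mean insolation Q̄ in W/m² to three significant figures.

cos H₀ = −tan(+24.2°) tan(-11.500°) = 0.0914, H₀ = 1.4792 rad.
Bracket: H₀ sin φ sin δ + cos φ cos δ sin H₀ = 1.4792×0.40992×-0.19937 + 0.91212×0.97992×0.99581 = -0.120889 + 0.890060 = 0.769171.
Q̄ = (S₀/π) × [bracket] = (2433/π) × 0.769171 = 595.7 W/m².

Q̄ ≈ 596 W/m²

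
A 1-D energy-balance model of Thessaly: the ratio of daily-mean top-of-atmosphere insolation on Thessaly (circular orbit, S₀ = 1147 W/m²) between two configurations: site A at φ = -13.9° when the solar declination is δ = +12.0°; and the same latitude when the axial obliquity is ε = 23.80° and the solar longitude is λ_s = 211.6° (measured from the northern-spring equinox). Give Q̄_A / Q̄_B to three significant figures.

Q̄_A / Q̄_B ≈ 0.847

— Configuration A (φ=-13.9°):
cos H₀ = −tan(-13.9°) tan(+12.000°) = 0.0526, H₀ = 1.5182 rad.
Bracket: H₀ sin φ sin δ + cos φ cos δ sin H₀ = 1.5182×-0.24023×0.20791 + 0.97072×0.97815×0.99862 = -0.075828 + 0.948199 = 0.872371.
Q̄ = (S₀/π) × [bracket] = (1147/π) × 0.872371 = 318.50 W/m².
— Configuration B (φ=-13.9°):
Solar declination: sin δ = sin ε · sin λ_s = sin 23.80° × sin 211.6° = -0.21145, so δ = -12.207°.
cos H₀ = −tan(-13.9°) tan(-12.207°) = -0.0535, H₀ = 1.6244 rad.
Bracket: H₀ sin φ sin δ + cos φ cos δ sin H₀ = 1.6244×-0.24023×-0.21145 + 0.97072×0.97739×0.99857 = 0.082514 + 0.947415 = 1.029929.
Q̄ = (S₀/π) × [bracket] = (1147/π) × 1.029929 = 376.03 W/m².
Ratio Q̄_A / Q̄_B = 318.50 / 376.03 = 0.8470.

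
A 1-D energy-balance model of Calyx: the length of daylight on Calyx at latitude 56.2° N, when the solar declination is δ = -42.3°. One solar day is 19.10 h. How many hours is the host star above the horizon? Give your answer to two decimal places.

0.00 h

cos H₀ = −tan φ · tan δ = 1.3592 ≥ 1, so the host star never rises (polar night) and H₀ = 0.
Daylight = 2H₀/(2π) × 19.10 h = (0.0000/π) × 19.10 = 0.00 h.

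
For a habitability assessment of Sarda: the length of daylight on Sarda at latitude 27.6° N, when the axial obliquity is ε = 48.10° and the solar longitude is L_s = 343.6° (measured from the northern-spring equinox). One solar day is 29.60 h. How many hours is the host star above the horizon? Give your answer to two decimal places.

Solar declination: sin δ = sin ε · sin L_s = sin 48.10° × sin 343.6° = -0.21015, so δ = -12.131°.
cos h₀ = −tan ϕ · tan δ = −tan(+27.6°) × tan(-12.131°) = 0.1124, so h₀ = 1.4582 rad = 83.55°.
Daylight = 2h₀/(2π) × 29.60 h = (1.4582/π) × 29.60 = 13.74 h.

13.74 h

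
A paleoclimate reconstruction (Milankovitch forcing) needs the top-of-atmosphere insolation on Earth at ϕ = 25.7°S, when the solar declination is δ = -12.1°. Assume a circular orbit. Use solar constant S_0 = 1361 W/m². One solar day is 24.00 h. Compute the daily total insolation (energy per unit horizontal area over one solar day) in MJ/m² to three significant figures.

38.5 MJ/m²

cos h₀ = −tan(-25.7°) tan(-12.100°) = -0.1032, h₀ = 1.6742 rad.
Bracket: h₀ sin ϕ sin δ + cos ϕ cos δ sin h₀ = 1.6742×-0.43366×-0.20962 + 0.90108×0.97778×0.99466 = 0.152191 + 0.876353 = 1.028544.
Q̄ = (S_0/π) × [bracket] = (1361/π) × 1.028544 = 445.59 W/m².
Daily total = Q̄ × 24.00 h × 3600 s/h = 445.59 × 24.00 × 3600 / 10⁶ = 38.50 MJ/m².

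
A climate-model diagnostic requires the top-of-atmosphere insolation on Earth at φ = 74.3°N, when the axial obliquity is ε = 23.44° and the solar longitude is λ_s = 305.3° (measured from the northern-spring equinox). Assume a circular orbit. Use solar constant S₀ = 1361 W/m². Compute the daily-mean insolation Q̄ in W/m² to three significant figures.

Solar declination: sin δ = sin ε · sin λ_s = sin 23.44° × sin 305.3° = -0.32465, so δ = -18.944°.
cos H₀ = −tan(+74.3°) tan(-18.944°) = 1.2211 ≥ 1 ⇒ polar night, H₀ = 0 and Q̄ = 0.

Q̄ ≈ 0.00 W/m²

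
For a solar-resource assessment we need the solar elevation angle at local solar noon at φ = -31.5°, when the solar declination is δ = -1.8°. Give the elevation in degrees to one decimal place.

At local noon the hour angle is zero, so the zenith angle equals |φ − δ| = |-31.5° − (-1.800°)| = 29.700°.
Elevation = 90° − 29.700° = 60.3°.

60.3°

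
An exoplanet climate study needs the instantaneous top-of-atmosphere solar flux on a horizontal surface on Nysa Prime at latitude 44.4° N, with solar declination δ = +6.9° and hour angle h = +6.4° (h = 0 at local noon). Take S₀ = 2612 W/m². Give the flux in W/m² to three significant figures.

2.06e+03 W/m²

cos θ_z = sin φ sin δ + cos φ cos δ cos h = 0.084055 + 0.704878 = 0.788933.
Flux = S₀ · cos θ_z = 2612 × 0.788933 = 2061 W/m².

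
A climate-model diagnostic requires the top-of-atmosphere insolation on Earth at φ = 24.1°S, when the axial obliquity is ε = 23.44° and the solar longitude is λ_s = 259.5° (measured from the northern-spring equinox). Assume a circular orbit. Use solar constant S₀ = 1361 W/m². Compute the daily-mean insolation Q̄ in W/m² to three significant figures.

Solar declination: sin δ = sin ε · sin λ_s = sin 23.44° × sin 259.5° = -0.39113, so δ = -23.025°.
cos H₀ = −tan(-24.1°) tan(-23.025°) = -0.1901, H₀ = 1.7621 rad.
Bracket: H₀ sin φ sin δ + cos φ cos δ sin H₀ = 1.7621×-0.40833×-0.39113 + 0.91283×0.92034×0.98176 = 0.281425 + 0.824790 = 1.106215.
Q̄ = (S₀/π) × [bracket] = (1361/π) × 1.106215 = 479.2 W/m².

Q̄ ≈ 479 W/m²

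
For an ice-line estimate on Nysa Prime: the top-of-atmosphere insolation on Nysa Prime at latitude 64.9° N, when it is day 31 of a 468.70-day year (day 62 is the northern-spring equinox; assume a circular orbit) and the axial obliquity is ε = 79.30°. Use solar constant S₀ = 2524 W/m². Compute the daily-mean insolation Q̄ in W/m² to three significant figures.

Solar longitude: λ_s = 360° × (31 − 62)/468.70 = -23.811°, i.e. -23.811° + 360° = 336.189°.
sin δ = sin 79.30° × sin 336.189° = -0.39669, so δ = -23.372°.
cos H₀ = −tan(+64.9°) tan(-23.372°) = 0.9225, H₀ = 0.3962 rad.
Bracket: H₀ sin φ sin δ + cos φ cos δ sin H₀ = 0.3962×0.90557×-0.39669 + 0.42420×0.91795×0.38589 = -0.142327 + 0.150263 = 0.007936.
Q̄ = (S₀/π) × [bracket] = (2524/π) × 0.007936 = 6.376 W/m².

Q̄ ≈ 6.38 W/m²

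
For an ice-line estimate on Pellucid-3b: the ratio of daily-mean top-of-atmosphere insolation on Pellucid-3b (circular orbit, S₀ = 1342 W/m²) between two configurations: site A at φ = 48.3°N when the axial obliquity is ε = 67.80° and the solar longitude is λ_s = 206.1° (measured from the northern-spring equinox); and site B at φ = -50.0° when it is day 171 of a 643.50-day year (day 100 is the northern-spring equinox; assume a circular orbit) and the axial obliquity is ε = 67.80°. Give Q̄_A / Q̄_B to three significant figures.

Q̄_A / Q̄_B ≈ 9.52

— Configuration A (φ=+48.3°):
Solar declination: sin δ = sin ε · sin λ_s = sin 67.80° × sin 206.1° = -0.40733, so δ = -24.037°.
cos H₀ = −tan(+48.3°) tan(-24.037°) = 0.5006, H₀ = 1.0465 rad.
Bracket: H₀ sin φ sin δ + cos φ cos δ sin H₀ = 1.0465×0.74664×-0.40733 + 0.66523×0.91328×0.86569 = -0.318271 + 0.525942 = 0.207671.
Q̄ = (S₀/π) × [bracket] = (1342/π) × 0.207671 = 88.711 W/m².
— Configuration B (φ=-50.0°):
Solar longitude: λ_s = 360° × (171 − 100)/643.50 = 39.720°.
sin δ = sin 67.80° × sin 39.720° = 0.59167, so δ = +36.275°.
cos H₀ = −tan(-50.0°) tan(+36.275°) = 0.8746, H₀ = 0.5061 rad.
Bracket: H₀ sin φ sin δ + cos φ cos δ sin H₀ = 0.5061×-0.76604×0.59167 + 0.64279×0.80618×0.48476 = -0.229386 + 0.251205 = 0.021819.
Q̄ = (S₀/π) × [bracket] = (1342/π) × 0.021819 = 9.3205 W/m².
Ratio Q̄_A / Q̄_B = 88.711 / 9.3205 = 9.518.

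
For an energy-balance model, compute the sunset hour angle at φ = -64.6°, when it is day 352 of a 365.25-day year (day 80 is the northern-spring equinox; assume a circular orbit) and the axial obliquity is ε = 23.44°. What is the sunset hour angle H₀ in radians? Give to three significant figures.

H₀ = 2.72 rad

Solar longitude: λ_s = 360° × (352 − 80)/365.25 = 268.090°.
sin δ = sin 23.44° × sin 268.090° = -0.39757, so δ = -23.426°.
cos H₀ = −tan φ · tan δ = −tan(-64.6°) × tan(-23.426°) = -0.9125, so H₀ = 2.7201 rad = 155.85°.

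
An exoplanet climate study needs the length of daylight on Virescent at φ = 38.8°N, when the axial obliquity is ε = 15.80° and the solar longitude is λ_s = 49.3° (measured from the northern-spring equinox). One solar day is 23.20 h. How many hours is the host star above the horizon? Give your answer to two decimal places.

Solar declination: sin δ = sin ε · sin λ_s = sin 15.80° × sin 49.3° = 0.20643, so δ = +11.913°.
cos H₀ = −tan φ · tan δ = −tan(+38.8°) × tan(+11.913°) = -0.1696, so H₀ = 1.7412 rad = 99.77°.
Daylight = 2H₀/(2π) × 23.20 h = (1.7412/π) × 23.20 = 12.86 h.

12.86 h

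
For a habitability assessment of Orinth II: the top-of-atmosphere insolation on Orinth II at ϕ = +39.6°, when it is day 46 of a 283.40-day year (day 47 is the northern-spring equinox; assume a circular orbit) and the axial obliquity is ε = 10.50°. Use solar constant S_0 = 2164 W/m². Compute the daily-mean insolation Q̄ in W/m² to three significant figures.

Solar longitude: L_s = 360° × (46 − 47)/283.40 = -1.270°, i.e. -1.270° + 360° = 358.730°.
sin δ = sin 10.50° × sin 358.730° = -0.00404, so δ = -0.231°.
cos h₀ = −tan(+39.6°) tan(-0.231°) = 0.0033, h₀ = 1.5675 rad.
Bracket: h₀ sin ϕ sin δ + cos ϕ cos δ sin h₀ = 1.5675×0.63742×-0.00404 + 0.77051×0.99999×0.99999 = -0.004037 + 0.770495 = 0.766458.
Q̄ = (S_0/π) × [bracket] = (2164/π) × 0.766458 = 528.0 W/m².

Q̄ ≈ 528 W/m²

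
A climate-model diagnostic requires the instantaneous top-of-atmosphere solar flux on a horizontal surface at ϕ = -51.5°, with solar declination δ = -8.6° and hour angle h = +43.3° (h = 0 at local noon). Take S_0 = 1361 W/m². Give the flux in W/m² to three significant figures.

769 W/m²

cos θ_z = sin ϕ sin δ + cos ϕ cos δ cos h = 0.117028 + 0.447955 = 0.564983.
Flux = S_0 · cos θ_z = 1361 × 0.564983 = 768.9 W/m².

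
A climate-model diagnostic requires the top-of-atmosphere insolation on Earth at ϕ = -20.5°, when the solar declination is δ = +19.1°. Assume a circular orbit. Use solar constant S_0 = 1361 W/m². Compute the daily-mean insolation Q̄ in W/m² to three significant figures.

Q̄ ≈ 309 W/m²

cos h₀ = −tan(-20.5°) tan(+19.100°) = 0.1295, h₀ = 1.4410 rad.
Bracket: h₀ sin ϕ sin δ + cos ϕ cos δ sin h₀ = 1.4410×-0.35021×0.32722 + 0.93667×0.94495×0.99158 = -0.165132 + 0.877654 = 0.712522.
Q̄ = (S_0/π) × [bracket] = (1361/π) × 0.712522 = 308.7 W/m².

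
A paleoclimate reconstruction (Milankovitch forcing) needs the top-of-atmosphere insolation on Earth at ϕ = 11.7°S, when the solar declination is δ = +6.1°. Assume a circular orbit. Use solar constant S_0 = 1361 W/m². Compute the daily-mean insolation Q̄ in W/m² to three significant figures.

cos h₀ = −tan(-11.7°) tan(+6.100°) = 0.0221, h₀ = 1.5487 rad.
Bracket: h₀ sin ϕ sin δ + cos ϕ cos δ sin h₀ = 1.5487×-0.20279×0.10626 + 0.97922×0.99434×0.99976 = -0.033372 + 0.973444 = 0.940072.
Q̄ = (S_0/π) × [bracket] = (1361/π) × 0.940072 = 407.3 W/m².

Q̄ ≈ 407 W/m²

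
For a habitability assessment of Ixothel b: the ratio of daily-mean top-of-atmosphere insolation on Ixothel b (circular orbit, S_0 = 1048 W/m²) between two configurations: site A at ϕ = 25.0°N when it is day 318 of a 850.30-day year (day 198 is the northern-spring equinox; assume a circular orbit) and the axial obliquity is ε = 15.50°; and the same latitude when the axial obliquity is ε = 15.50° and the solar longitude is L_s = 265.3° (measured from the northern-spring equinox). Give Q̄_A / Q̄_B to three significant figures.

— Configuration A (ϕ=+25.0°):
Solar longitude: L_s = 360° × (318 − 198)/850.30 = 50.806°.
sin δ = sin 15.50° × sin 50.806° = 0.20711, so δ = +11.953°.
cos h₀ = −tan(+25.0°) tan(+11.953°) = -0.0987, h₀ = 1.6697 rad.
Bracket: h₀ sin ϕ sin δ + cos ϕ cos δ sin h₀ = 1.6697×0.42262×0.20711 + 0.90631×0.97832×0.99512 = 0.146147 + 0.882334 = 1.028481.
Q̄ = (S_0/π) × [bracket] = (1048/π) × 1.028481 = 343.09 W/m².
— Configuration B (ϕ=+25.0°):
Solar declination: sin δ = sin ε · sin L_s = sin 15.50° × sin 265.3° = -0.26634, so δ = -15.447°.
cos h₀ = −tan(+25.0°) tan(-15.447°) = 0.1289, h₀ = 1.4416 rad.
Bracket: h₀ sin ϕ sin δ + cos ϕ cos δ sin h₀ = 1.4416×0.42262×-0.26634 + 0.90631×0.96388×0.99166 = -0.162267 + 0.866288 = 0.704021.
Q̄ = (S_0/π) × [bracket] = (1048/π) × 0.704021 = 234.85 W/m².
Ratio Q̄_A / Q̄_B = 343.09 / 234.85 = 1.461.

Q̄_A / Q̄_B ≈ 1.46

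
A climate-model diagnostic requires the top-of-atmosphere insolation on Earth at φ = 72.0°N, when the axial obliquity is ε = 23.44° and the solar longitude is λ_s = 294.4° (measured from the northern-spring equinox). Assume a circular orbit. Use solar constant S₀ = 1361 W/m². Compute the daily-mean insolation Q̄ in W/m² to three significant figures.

Q̄ ≈ 0.00 W/m²

Solar declination: sin δ = sin ε · sin λ_s = sin 23.44° × sin 294.4° = -0.36226, so δ = -21.239°.
cos H₀ = −tan(+72.0°) tan(-21.239°) = 1.1962 ≥ 1 ⇒ polar night, H₀ = 0 and Q̄ = 0.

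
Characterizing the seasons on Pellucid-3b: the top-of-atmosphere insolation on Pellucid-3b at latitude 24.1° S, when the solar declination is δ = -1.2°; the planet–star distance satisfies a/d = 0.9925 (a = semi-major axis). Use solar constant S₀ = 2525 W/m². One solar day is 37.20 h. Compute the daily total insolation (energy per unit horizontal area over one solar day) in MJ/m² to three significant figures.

98.2 MJ/m²

cos H₀ = −tan(-24.1°) tan(-1.200°) = -0.0094, H₀ = 1.5802 rad.
Bracket: H₀ sin φ sin δ + cos φ cos δ sin H₀ = 1.5802×-0.40833×-0.02094 + 0.91283×0.99978×0.99996 = 0.013511 + 0.912593 = 0.926104.
Inverse-square distance factor (a/d)² = 0.9925² = 0.985056.
Q̄ = (S₀/π) × 0.985056 × [bracket] = (2525/π) × 0.985056 × 0.926104 = 733.22 W/m².
Daily total = Q̄ × 37.20 h × 3600 s/h = 733.22 × 37.20 × 3600 / 10⁶ = 98.19 MJ/m².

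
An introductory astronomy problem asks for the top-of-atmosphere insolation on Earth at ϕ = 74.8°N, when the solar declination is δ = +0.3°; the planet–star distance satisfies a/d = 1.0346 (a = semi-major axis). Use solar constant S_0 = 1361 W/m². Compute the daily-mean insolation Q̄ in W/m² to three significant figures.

Q̄ ≈ 125 W/m²

cos h₀ = −tan(+74.8°) tan(+0.300°) = -0.0193, h₀ = 1.5901 rad.
Bracket: h₀ sin ϕ sin δ + cos ϕ cos δ sin h₀ = 1.5901×0.96502×0.00524 + 0.26219×0.99999×0.99981 = 0.008041 + 0.262138 = 0.270179.
Inverse-square distance factor (a/d)² = 1.0346² = 1.070397.
Q̄ = (S_0/π) × 1.070397 × [bracket] = (1361/π) × 1.070397 × 0.270179 = 125.3 W/m².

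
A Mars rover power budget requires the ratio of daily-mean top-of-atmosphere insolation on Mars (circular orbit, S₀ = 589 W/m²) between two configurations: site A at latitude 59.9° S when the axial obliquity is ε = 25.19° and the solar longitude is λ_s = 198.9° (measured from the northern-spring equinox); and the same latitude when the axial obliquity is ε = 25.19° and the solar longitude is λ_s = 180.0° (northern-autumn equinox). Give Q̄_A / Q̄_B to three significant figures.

— Configuration A (φ=-59.9°):
Solar declination: sin δ = sin ε · sin λ_s = sin 25.19° × sin 198.9° = -0.13787, so δ = -7.924°.
cos H₀ = −tan(-59.9°) tan(-7.924°) = -0.2401, H₀ = 1.8133 rad.
Bracket: H₀ sin φ sin δ + cos φ cos δ sin H₀ = 1.8133×-0.86515×-0.13787 + 0.50151×0.99045×0.97074 = 0.216287 + 0.482187 = 0.698474.
Q̄ = (S₀/π) × [bracket] = (589/π) × 0.698474 = 130.95 W/m².
— Configuration B (φ=-59.9°):
Solar declination: sin δ = sin ε · sin λ_s = sin 25.19° × sin 180.0° = 0.00000, so δ = +0.000°.
cos H₀ = −tan(-59.9°) tan(+0.000°) = 0.0000, H₀ = 1.5708 rad.
Bracket: H₀ sin φ sin δ + cos φ cos δ sin H₀ = 1.5708×-0.86515×0.00000 + 0.50151×1.00000×1.00000 = -0.000000 + 0.501510 = 0.501510.
Q̄ = (S₀/π) × [bracket] = (589/π) × 0.501510 = 94.025 W/m².
Ratio Q̄_A / Q̄_B = 130.95 / 94.025 = 1.393.

Q̄_A / Q̄_B ≈ 1.39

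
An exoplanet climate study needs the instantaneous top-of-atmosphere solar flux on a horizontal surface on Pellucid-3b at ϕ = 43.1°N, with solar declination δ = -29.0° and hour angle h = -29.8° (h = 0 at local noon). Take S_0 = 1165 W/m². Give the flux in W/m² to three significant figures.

260 W/m²

cos θ_z = sin ϕ sin δ + cos ϕ cos δ cos h = -0.331258 + 0.554167 = 0.222909.
Flux = S_0 · cos θ_z = 1165 × 0.222909 = 259.7 W/m².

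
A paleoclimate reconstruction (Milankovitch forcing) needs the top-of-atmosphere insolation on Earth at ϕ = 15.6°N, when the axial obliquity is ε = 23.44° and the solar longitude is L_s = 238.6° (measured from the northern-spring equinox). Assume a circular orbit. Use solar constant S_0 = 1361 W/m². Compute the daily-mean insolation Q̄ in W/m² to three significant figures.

Q̄ ≈ 332 W/m²

Solar declination: sin δ = sin ε · sin L_s = sin 23.44° × sin 238.6° = -0.33953, so δ = -19.848°.
cos h₀ = −tan(+15.6°) tan(-19.848°) = 0.1008, h₀ = 1.4698 rad.
Bracket: h₀ sin ϕ sin δ + cos ϕ cos δ sin h₀ = 1.4698×0.26892×-0.33953 + 0.96316×0.94059×0.99491 = -0.134202 + 0.901327 = 0.767125.
Q̄ = (S_0/π) × [bracket] = (1361/π) × 0.767125 = 332.3 W/m².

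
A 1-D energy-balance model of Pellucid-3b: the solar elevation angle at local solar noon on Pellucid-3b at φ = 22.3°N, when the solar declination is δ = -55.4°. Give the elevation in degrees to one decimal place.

12.3°

At local noon the hour angle is zero, so the zenith angle equals |φ − δ| = |+22.3° − (-55.400°)| = 77.700°.
Elevation = 90° − 77.700° = 12.3°.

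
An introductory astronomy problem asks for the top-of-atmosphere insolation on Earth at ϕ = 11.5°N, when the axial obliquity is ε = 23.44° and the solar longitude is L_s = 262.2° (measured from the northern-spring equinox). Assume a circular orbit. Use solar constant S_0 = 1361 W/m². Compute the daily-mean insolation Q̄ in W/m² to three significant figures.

Solar declination: sin δ = sin ε · sin L_s = sin 23.44° × sin 262.2° = -0.39411, so δ = -23.210°.
cos h₀ = −tan(+11.5°) tan(-23.210°) = 0.0872, h₀ = 1.4834 rad.
Bracket: h₀ sin ϕ sin δ + cos ϕ cos δ sin h₀ = 1.4834×0.19937×-0.39411 + 0.97992×0.91906×0.99619 = -0.116556 + 0.897174 = 0.780618.
Q̄ = (S_0/π) × [bracket] = (1361/π) × 0.780618 = 338.2 W/m².

Q̄ ≈ 338 W/m²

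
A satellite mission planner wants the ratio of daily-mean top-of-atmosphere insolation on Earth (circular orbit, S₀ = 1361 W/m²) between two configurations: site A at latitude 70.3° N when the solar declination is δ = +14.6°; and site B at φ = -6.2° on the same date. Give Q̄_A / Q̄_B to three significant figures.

Q̄_A / Q̄_B ≈ 0.859

— Configuration A (φ=+70.3°):
cos H₀ = −tan(+70.3°) tan(+14.600°) = -0.7275, H₀ = 2.3855 rad.
Bracket: H₀ sin φ sin δ + cos φ cos δ sin H₀ = 2.3855×0.94147×0.25207 + 0.33710×0.96771×0.68611 = 0.566118 + 0.223819 = 0.789937.
Q̄ = (S₀/π) × [bracket] = (1361/π) × 0.789937 = 342.22 W/m².
— Configuration B (φ=-6.2°):
cos H₀ = −tan(-6.2°) tan(+14.600°) = 0.0283, H₀ = 1.5425 rad.
Bracket: H₀ sin φ sin δ + cos φ cos δ sin H₀ = 1.5425×-0.10800×0.25207 + 0.99415×0.96771×0.99960 = -0.041992 + 0.961664 = 0.919672.
Q̄ = (S₀/π) × [bracket] = (1361/π) × 0.919672 = 398.42 W/m².
Ratio Q̄_A / Q̄_B = 342.22 / 398.42 = 0.8589.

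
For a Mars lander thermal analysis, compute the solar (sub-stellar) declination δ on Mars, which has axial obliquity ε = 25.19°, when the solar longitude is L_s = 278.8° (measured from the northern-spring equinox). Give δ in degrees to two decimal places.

sin δ = sin ε · sin L_s = sin 25.19° × sin 278.8° = -0.420611.
δ = arcsin(-0.420611) = -24.87°.

δ = -24.87°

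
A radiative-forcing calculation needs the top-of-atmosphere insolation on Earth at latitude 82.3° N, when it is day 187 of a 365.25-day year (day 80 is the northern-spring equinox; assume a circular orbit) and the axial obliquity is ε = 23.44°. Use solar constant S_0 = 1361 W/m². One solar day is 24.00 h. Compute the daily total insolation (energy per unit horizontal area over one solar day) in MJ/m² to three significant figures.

Solar longitude: L_s = 360° × (187 − 80)/365.25 = 105.462°.
sin δ = sin 23.44° × sin 105.462° = 0.38339, so δ = +22.544°.
cos h₀ = −tan(+82.3°) tan(+22.544°) = -3.0702 ≤ −1 ⇒ polar day, h₀ = π.
Bracket: h₀ sin ϕ sin δ + cos ϕ cos δ sin h₀ = 3.1416×0.99098×0.38339 + 0.13399×0.92359×0.00000 = 1.193594 + 0.000000 = 1.193594.
Q̄ = (S_0/π) × [bracket] = (1361/π) × 1.193594 = 517.09 W/m².
Daily total = Q̄ × 24.00 h × 3600 s/h = 517.09 × 24.00 × 3600 / 10⁶ = 44.68 MJ/m².

44.7 MJ/m²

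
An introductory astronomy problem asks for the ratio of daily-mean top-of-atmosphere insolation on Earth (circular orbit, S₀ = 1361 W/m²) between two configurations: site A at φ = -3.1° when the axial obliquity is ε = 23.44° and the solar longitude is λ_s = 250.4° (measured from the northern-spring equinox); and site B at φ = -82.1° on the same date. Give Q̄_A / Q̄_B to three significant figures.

— Configuration A (φ=-3.1°):
Solar declination: sin δ = sin ε · sin λ_s = sin 23.44° × sin 250.4° = -0.37474, so δ = -22.008°.
cos H₀ = −tan(-3.1°) tan(-22.008°) = -0.0219, H₀ = 1.5927 rad.
Bracket: H₀ sin φ sin δ + cos φ cos δ sin H₀ = 1.5927×-0.05408×-0.37474 + 0.99854×0.92713×0.99976 = 0.032278 + 0.925554 = 0.957832.
Q̄ = (S₀/π) × [bracket] = (1361/π) × 0.957832 = 414.95 W/m².
— Configuration B (φ=-82.1°):
cos H₀ = −tan(-82.1°) tan(-22.008°) = -2.9129 ≤ −1 ⇒ polar day, H₀ = π.
Bracket: H₀ sin φ sin δ + cos φ cos δ sin H₀ = 3.1416×-0.99051×-0.37474 + 0.13744×0.92713×0.00000 = 1.166111 + 0.000000 = 1.166111.
Q̄ = (S₀/π) × [bracket] = (1361/π) × 1.166111 = 505.18 W/m².
Ratio Q̄_A / Q̄_B = 414.95 / 505.18 = 0.8214.

Q̄_A / Q̄_B ≈ 0.821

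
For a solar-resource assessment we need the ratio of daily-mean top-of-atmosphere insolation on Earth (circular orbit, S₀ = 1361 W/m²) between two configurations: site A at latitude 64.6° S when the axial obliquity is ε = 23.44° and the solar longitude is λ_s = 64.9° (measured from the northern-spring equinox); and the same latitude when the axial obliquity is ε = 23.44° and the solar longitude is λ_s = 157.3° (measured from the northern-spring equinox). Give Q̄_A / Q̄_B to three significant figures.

— Configuration A (φ=-64.6°):
Solar declination: sin δ = sin ε · sin λ_s = sin 23.44° × sin 64.9° = 0.36022, so δ = +21.114°.
cos H₀ = −tan(-64.6°) tan(+21.114°) = 0.8132, H₀ = 0.6211 rad.
Bracket: H₀ sin φ sin δ + cos φ cos δ sin H₀ = 0.6211×-0.90334×0.36022 + 0.42894×0.93287×0.58195 = -0.202107 + 0.232865 = 0.030758.
Q̄ = (S₀/π) × [bracket] = (1361/π) × 0.030758 = 13.325 W/m².
— Configuration B (φ=-64.6°):
Solar declination: sin δ = sin ε · sin λ_s = sin 23.44° × sin 157.3° = 0.15351, so δ = +8.830°.
cos H₀ = −tan(-64.6°) tan(+8.830°) = 0.3272, H₀ = 1.2375 rad.
Bracket: H₀ sin φ sin δ + cos φ cos δ sin H₀ = 1.2375×-0.90334×0.15351 + 0.42894×0.98815×0.94497 = -0.171606 + 0.400532 = 0.228926.
Q̄ = (S₀/π) × [bracket] = (1361/π) × 0.228926 = 99.175 W/m².
Ratio Q̄_A / Q̄_B = 13.325 / 99.175 = 0.1344.

Q̄_A / Q̄_B ≈ 0.134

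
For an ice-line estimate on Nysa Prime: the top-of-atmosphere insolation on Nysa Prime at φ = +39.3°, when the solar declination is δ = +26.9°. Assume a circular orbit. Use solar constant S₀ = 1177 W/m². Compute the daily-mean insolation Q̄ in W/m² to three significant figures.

cos H₀ = −tan(+39.3°) tan(+26.900°) = -0.4152, H₀ = 1.9990 rad.
Bracket: H₀ sin φ sin δ + cos φ cos δ sin H₀ = 1.9990×0.63338×0.45243 + 0.77384×0.89180×0.90971 = 0.572834 + 0.627800 = 1.200634.
Q̄ = (S₀/π) × [bracket] = (1177/π) × 1.200634 = 449.8 W/m².

Q̄ ≈ 450 W/m²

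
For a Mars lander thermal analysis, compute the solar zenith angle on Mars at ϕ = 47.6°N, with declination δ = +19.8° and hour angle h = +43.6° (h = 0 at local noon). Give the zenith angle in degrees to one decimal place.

cos θ_z = sin ϕ sin δ + cos ϕ cos δ cos h = 0.250143 + 0.459442 = 0.709585.
θ_z = arccos(0.709585) = 44.8°.

θ_z = 44.8°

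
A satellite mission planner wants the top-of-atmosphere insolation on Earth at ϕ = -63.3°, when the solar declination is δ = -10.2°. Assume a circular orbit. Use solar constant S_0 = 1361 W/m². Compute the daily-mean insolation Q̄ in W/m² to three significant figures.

Q̄ ≈ 312 W/m²

cos h₀ = −tan(-63.3°) tan(-10.200°) = -0.3577, h₀ = 1.9367 rad.
Bracket: h₀ sin ϕ sin δ + cos ϕ cos δ sin h₀ = 1.9367×-0.89337×-0.17708 + 0.44932×0.98420×0.93382 = 0.306382 + 0.412955 = 0.719337.
Q̄ = (S_0/π) × [bracket] = (1361/π) × 0.719337 = 311.6 W/m².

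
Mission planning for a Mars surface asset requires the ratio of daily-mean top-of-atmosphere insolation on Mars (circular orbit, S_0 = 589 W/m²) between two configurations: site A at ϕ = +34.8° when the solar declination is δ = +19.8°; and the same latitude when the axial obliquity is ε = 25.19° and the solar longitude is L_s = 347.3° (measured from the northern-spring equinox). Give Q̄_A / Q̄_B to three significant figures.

Q̄_A / Q̄_B ≈ 1.50

— Configuration A (ϕ=+34.8°):
cos h₀ = −tan(+34.8°) tan(+19.800°) = -0.2502, h₀ = 1.8237 rad.
Bracket: h₀ sin ϕ sin δ + cos ϕ cos δ sin h₀ = 1.8237×0.57071×0.33874 + 0.82115×0.94088×0.96819 = 0.352562 + 0.748027 = 1.100589.
Q̄ = (S_0/π) × [bracket] = (589/π) × 1.100589 = 206.34 W/m².
— Configuration B (ϕ=+34.8°):
Solar declination: sin δ = sin ε · sin L_s = sin 25.19° × sin 347.3° = -0.09357, so δ = -5.369°.
cos h₀ = −tan(+34.8°) tan(-5.369°) = 0.0653, h₀ = 1.5054 rad.
Bracket: h₀ sin ϕ sin δ + cos ϕ cos δ sin h₀ = 1.5054×0.57071×-0.09357 + 0.82115×0.99561×0.99786 = -0.080390 + 0.815796 = 0.735406.
Q̄ = (S_0/π) × [bracket] = (589/π) × 0.735406 = 137.88 W/m².
Ratio Q̄_A / Q̄_B = 206.34 / 137.88 = 1.497.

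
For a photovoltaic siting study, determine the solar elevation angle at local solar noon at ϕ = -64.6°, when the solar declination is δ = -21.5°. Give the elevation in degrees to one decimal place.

At local noon the hour angle is zero, so the zenith angle equals |ϕ − δ| = |-64.6° − (-21.500°)| = 43.100°.
Elevation = 90° − 43.100° = 46.9°.

46.9°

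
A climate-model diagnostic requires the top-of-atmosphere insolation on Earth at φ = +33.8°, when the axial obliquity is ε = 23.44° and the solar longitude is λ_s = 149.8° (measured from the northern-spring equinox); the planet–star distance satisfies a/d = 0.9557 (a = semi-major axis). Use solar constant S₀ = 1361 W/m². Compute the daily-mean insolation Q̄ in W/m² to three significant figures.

Q̄ ≈ 394 W/m²

Solar declination: sin δ = sin ε · sin λ_s = sin 23.44° × sin 149.8° = 0.20010, so δ = +11.543°.
cos H₀ = −tan(+33.8°) tan(+11.543°) = -0.1367, H₀ = 1.7079 rad.
Bracket: H₀ sin φ sin δ + cos φ cos δ sin H₀ = 1.7079×0.55630×0.20010 + 0.83098×0.97978×0.99061 = 0.190116 + 0.806532 = 0.996648.
Inverse-square distance factor (a/d)² = 0.9557² = 0.913362.
Q̄ = (S₀/π) × 0.913362 × [bracket] = (1361/π) × 0.913362 × 0.996648 = 394.4 W/m².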